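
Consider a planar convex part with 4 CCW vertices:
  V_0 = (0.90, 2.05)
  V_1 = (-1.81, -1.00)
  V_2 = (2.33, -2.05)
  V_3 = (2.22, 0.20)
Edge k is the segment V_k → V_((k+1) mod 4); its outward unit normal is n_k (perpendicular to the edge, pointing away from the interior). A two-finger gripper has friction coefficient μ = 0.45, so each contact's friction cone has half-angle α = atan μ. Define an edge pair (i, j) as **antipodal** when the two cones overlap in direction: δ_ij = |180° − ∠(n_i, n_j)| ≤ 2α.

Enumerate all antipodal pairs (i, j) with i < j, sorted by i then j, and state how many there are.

α = atan 0.45 = 24.23°;  2α = 48.46°
n_0 = (-0.7475, +0.6642)
n_1 = (-0.2458, -0.9693)
n_2 = (+0.9988, +0.0488)
n_3 = (+0.8140, +0.5808)
  (0,1): δ = 62.61°  ·
  (0,2): δ = 44.42°  ✓
  (0,3): δ = 77.13°  ·
  (1,2): δ = 72.97°  ·
  (1,3): δ = 40.26°  ✓
  (2,3): δ = 147.29°  ·
antipodal pairs: 2

count = 2; pairs: (0,2), (1,3)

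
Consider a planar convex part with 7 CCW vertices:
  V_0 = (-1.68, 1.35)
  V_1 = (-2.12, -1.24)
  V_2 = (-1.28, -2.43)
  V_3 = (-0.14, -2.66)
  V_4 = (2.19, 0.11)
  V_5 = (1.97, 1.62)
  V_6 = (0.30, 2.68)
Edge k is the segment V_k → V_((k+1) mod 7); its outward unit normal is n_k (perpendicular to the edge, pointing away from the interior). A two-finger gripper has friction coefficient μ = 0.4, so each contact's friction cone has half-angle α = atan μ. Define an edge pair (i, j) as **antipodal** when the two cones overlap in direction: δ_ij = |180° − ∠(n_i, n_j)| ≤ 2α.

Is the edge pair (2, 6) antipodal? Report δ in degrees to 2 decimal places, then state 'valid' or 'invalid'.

δ = 45.30°, invalid

α = atan 0.4 = 21.80°;  2α = 43.60°
edge 2: e_2 = (+1.14, -0.23);  n_2 = (-0.1978, -0.9802)
edge 6: e_6 = (-1.98, -1.33);  n_6 = (-0.5576, +0.8301)
∠(n_2, n_6) = 134.70°
δ = |180° − 134.70°| = 45.30°
45.30° > 2α = 43.60°  →  invalid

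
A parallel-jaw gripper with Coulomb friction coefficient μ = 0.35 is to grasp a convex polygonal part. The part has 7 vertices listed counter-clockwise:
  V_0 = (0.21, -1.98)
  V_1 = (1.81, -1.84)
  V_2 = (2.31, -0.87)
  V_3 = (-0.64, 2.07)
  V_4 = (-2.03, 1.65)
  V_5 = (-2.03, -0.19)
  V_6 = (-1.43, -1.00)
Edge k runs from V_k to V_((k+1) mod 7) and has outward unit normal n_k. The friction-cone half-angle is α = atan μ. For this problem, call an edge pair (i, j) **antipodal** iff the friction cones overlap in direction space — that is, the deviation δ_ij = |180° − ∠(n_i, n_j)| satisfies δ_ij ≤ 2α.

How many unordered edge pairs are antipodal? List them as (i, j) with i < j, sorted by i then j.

count = 4; pairs: (0,3), (1,4), (2,5), (2,6)

α = atan 0.35 = 19.29°;  2α = 38.58°
n_0 = (+0.0872, -0.9962)
n_1 = (+0.8889, -0.4582)
n_2 = (+0.7059, +0.7083)
n_3 = (-0.2892, +0.9573)
n_4 = (-1.0000, -0.0000)
n_5 = (-0.8036, -0.5952)
n_6 = (-0.5130, -0.8584)
  (0,1): δ = 122.27°  ·
  (0,2): δ = 49.90°  ·
  (0,3): δ = 11.81°  ✓
  (0,4): δ = 85.00°  ·
  (0,5): δ = 121.53°  ·
  (0,6): δ = 144.14°  ·
  (1,2): δ = 107.63°  ·
  (1,3): δ = 45.92°  ·
  (1,4): δ = 27.27°  ✓
  (1,5): δ = 63.80°  ·
  (1,6): δ = 86.41°  ·
  (2,3): δ = 118.28°  ·
  (2,4): δ = 45.10°  ·
  (2,5): δ = 8.57°  ✓
  (2,6): δ = 14.04°  ✓
  (3,4): δ = 106.81°  ·
  (3,5): δ = 70.28°  ·
  (3,6): δ = 47.67°  ·
  (4,5): δ = 143.47°  ·
  (4,6): δ = 120.86°  ·
  (5,6): δ = 157.39°  ·
antipodal pairs: 4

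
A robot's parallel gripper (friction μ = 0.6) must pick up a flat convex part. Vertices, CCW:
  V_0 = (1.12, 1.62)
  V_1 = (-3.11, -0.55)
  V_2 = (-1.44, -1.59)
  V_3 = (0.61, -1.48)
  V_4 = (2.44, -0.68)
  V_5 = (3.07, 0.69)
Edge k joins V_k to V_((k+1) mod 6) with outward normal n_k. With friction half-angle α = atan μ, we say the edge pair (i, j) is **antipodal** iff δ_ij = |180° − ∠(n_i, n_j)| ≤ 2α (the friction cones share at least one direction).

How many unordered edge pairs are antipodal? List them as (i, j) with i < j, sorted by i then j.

count = 7; pairs: (0,1), (0,2), (0,3), (0,4), (1,5), (2,5), (3,5)

α = atan 0.6 = 30.96°;  2α = 61.93°
n_0 = (-0.4564, +0.8898)
n_1 = (-0.5286, -0.8489)
n_2 = (+0.0536, -0.9986)
n_3 = (+0.4006, -0.9163)
n_4 = (+0.9085, -0.4178)
n_5 = (+0.4305, +0.9026)
  (0,1): δ = 59.07°  ✓
  (0,2): δ = 24.09°  ✓
  (0,3): δ = 3.54°  ✓
  (0,4): δ = 38.15°  ✓
  (0,5): δ = 127.34°  ·
  (1,2): δ = 145.02°  ·
  (1,3): δ = 124.47°  ·
  (1,4): δ = 82.78°  ·
  (1,5): δ = 6.42°  ✓
  (2,3): δ = 159.46°  ·
  (2,4): δ = 117.77°  ·
  (2,5): δ = 28.57°  ✓
  (3,4): δ = 138.31°  ·
  (3,5): δ = 49.11°  ✓
  (4,5): δ = 90.80°  ·
antipodal pairs: 7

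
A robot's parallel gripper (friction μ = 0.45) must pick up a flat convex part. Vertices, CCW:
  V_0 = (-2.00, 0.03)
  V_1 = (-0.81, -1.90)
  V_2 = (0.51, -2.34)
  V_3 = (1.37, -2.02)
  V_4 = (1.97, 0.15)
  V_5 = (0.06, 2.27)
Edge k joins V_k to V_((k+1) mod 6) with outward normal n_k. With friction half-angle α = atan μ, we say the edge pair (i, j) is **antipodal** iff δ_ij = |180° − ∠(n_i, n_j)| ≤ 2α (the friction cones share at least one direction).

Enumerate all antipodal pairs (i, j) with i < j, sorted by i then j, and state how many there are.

α = atan 0.45 = 24.23°;  2α = 48.46°
n_0 = (-0.8512, -0.5248)
n_1 = (-0.3162, -0.9487)
n_2 = (+0.3487, -0.9372)
n_3 = (+0.9638, -0.2665)
n_4 = (+0.7429, +0.6694)
n_5 = (-0.7361, +0.6769)
  (0,1): δ = 140.09°  ·
  (0,2): δ = 101.25°  ·
  (0,3): δ = 47.11°  ✓
  (0,4): δ = 10.36°  ✓
  (0,5): δ = 105.74°  ·
  (1,2): δ = 141.16°  ·
  (1,3): δ = 87.02°  ·
  (1,4): δ = 29.55°  ✓
  (1,5): δ = 65.83°  ·
  (2,3): δ = 125.87°  ·
  (2,4): δ = 68.39°  ·
  (2,5): δ = 26.99°  ✓
  (3,4): δ = 122.53°  ·
  (3,5): δ = 27.15°  ✓
  (4,5): δ = 84.62°  ·
antipodal pairs: 5

count = 5; pairs: (0,3), (0,4), (1,4), (2,5), (3,5)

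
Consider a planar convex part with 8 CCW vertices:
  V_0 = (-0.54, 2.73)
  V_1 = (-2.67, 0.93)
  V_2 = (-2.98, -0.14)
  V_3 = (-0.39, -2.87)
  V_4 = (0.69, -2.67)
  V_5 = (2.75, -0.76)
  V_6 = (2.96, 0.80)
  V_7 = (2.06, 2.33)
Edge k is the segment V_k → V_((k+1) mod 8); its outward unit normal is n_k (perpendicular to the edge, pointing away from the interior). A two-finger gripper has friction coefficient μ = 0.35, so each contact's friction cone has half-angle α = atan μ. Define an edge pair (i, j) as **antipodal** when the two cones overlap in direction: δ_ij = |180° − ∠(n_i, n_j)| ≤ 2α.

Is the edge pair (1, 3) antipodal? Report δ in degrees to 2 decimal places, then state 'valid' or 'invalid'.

δ = 63.35°, invalid

α = atan 0.35 = 19.29°;  2α = 38.58°
edge 1: e_1 = (-0.31, -1.07);  n_1 = (-0.9605, +0.2783)
edge 3: e_3 = (+1.08, +0.20);  n_3 = (+0.1821, -0.9833)
∠(n_1, n_3) = 116.65°
δ = |180° − 116.65°| = 63.35°
63.35° > 2α = 38.58°  →  invalid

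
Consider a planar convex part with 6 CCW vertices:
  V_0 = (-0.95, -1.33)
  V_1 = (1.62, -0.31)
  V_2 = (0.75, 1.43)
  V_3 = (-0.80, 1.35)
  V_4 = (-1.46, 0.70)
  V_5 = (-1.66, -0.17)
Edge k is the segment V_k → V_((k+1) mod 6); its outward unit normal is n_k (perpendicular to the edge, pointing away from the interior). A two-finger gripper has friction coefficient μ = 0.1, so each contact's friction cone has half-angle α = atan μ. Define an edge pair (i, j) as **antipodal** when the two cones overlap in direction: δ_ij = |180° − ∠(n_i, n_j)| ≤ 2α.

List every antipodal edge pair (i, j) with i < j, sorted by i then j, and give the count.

α = atan 0.1 = 5.71°;  2α = 11.42°
n_0 = (+0.3689, -0.9295)
n_1 = (+0.8944, +0.4472)
n_2 = (-0.0515, +0.9987)
n_3 = (-0.7017, +0.7125)
n_4 = (-0.9746, +0.2240)
n_5 = (-0.8529, -0.5220)
  (0,1): δ = 85.08°  ·
  (0,2): δ = 18.69°  ·
  (0,3): δ = 22.92°  ·
  (0,4): δ = 55.41°  ·
  (0,5): δ = 99.82°  ·
  (1,2): δ = 113.61°  ·
  (1,3): δ = 72.00°  ·
  (1,4): δ = 39.51°  ·
  (1,5): δ = 4.90°  ✓
  (2,3): δ = 138.39°  ·
  (2,4): δ = 105.90°  ·
  (2,5): δ = 61.49°  ·
  (3,4): δ = 147.51°  ·
  (3,5): δ = 103.09°  ·
  (4,5): δ = 135.58°  ·
antipodal pairs: 1

count = 1; pairs: (1,5)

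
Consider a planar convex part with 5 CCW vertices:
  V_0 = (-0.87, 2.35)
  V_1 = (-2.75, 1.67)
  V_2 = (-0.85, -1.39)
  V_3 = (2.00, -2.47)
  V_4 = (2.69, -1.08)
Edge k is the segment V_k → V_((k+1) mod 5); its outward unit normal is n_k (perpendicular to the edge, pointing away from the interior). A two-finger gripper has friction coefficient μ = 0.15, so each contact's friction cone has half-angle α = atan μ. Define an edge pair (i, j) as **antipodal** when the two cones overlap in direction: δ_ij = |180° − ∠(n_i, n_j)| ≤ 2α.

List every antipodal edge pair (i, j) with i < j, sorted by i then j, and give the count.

count = 1; pairs: (1,4)

α = atan 0.15 = 8.53°;  2α = 17.06°
n_0 = (-0.3401, +0.9404)
n_1 = (-0.8496, -0.5275)
n_2 = (-0.3544, -0.9351)
n_3 = (+0.8957, -0.4446)
n_4 = (+0.6938, +0.7201)
  (0,1): δ = 78.05°  ·
  (0,2): δ = 40.64°  ·
  (0,3): δ = 43.71°  ·
  (0,4): δ = 116.18°  ·
  (1,2): δ = 142.59°  ·
  (1,3): δ = 58.24°  ·
  (1,4): δ = 14.23°  ✓
  (2,3): δ = 95.65°  ·
  (2,4): δ = 23.18°  ·
  (3,4): δ = 107.53°  ·
antipodal pairs: 1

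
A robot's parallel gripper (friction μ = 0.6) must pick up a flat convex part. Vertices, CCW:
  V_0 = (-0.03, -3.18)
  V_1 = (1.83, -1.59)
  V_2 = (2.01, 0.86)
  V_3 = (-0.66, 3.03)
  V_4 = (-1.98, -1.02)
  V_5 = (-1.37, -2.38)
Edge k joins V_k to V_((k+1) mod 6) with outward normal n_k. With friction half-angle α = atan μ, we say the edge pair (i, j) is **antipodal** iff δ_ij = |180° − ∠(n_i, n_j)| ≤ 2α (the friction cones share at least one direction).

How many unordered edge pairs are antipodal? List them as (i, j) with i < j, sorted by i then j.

α = atan 0.6 = 30.96°;  2α = 61.93°
n_0 = (+0.6498, -0.7601)
n_1 = (+0.9973, -0.0733)
n_2 = (+0.6307, +0.7760)
n_3 = (-0.9508, +0.3099)
n_4 = (-0.9124, -0.4092)
n_5 = (-0.5126, -0.8586)
  (0,1): δ = 134.73°  ·
  (0,2): δ = 79.63°  ·
  (0,3): δ = 31.42°  ✓
  (0,4): δ = 73.63°  ·
  (0,5): δ = 108.64°  ·
  (1,2): δ = 124.90°  ·
  (1,3): δ = 13.85°  ✓
  (1,4): δ = 28.36°  ✓
  (1,5): δ = 63.36°  ·
  (2,3): δ = 68.95°  ·
  (2,4): δ = 26.74°  ✓
  (2,5): δ = 8.26°  ✓
  (3,4): δ = 137.79°  ·
  (3,5): δ = 102.79°  ·
  (4,5): δ = 145.00°  ·
antipodal pairs: 5

count = 5; pairs: (0,3), (1,3), (1,4), (2,4), (2,5)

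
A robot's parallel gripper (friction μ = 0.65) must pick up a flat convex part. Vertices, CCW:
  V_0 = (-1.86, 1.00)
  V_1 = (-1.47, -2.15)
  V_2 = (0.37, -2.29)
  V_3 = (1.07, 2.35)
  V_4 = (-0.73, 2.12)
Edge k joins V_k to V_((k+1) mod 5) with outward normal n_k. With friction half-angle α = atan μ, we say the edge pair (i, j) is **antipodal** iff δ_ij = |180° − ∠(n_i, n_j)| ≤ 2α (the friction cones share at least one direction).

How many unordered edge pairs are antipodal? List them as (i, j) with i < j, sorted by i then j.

α = atan 0.65 = 33.02°;  2α = 66.05°
n_0 = (-0.9924, -0.1229)
n_1 = (-0.0759, -0.9971)
n_2 = (+0.9888, -0.1492)
n_3 = (-0.1267, +0.9919)
n_4 = (-0.7040, +0.7102)
  (0,1): δ = 101.41°  ·
  (0,2): δ = 15.64°  ✓
  (0,3): δ = 90.22°  ·
  (0,4): δ = 127.69°  ·
  (1,2): δ = 94.23°  ·
  (1,3): δ = 11.63°  ✓
  (1,4): δ = 49.10°  ✓
  (2,3): δ = 74.14°  ·
  (2,4): δ = 36.68°  ✓
  (3,4): δ = 142.54°  ·
antipodal pairs: 4

count = 4; pairs: (0,2), (1,3), (1,4), (2,4)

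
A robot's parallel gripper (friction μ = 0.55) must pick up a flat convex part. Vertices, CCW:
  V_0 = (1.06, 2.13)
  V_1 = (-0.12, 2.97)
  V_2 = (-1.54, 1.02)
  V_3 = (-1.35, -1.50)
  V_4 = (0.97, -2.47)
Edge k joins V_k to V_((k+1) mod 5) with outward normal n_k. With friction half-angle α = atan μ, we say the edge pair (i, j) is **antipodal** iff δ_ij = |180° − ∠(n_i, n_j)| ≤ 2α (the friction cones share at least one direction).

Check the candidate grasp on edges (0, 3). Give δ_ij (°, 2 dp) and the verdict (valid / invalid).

δ = 12.76°, valid

α = atan 0.55 = 28.81°;  2α = 57.62°
edge 0: e_0 = (-1.18, +0.84);  n_0 = (+0.5799, +0.8147)
edge 3: e_3 = (+2.32, -0.97);  n_3 = (-0.3857, -0.9226)
∠(n_0, n_3) = 167.24°
δ = |180° − 167.24°| = 12.76°
12.76° ≤ 2α = 57.62°  →  valid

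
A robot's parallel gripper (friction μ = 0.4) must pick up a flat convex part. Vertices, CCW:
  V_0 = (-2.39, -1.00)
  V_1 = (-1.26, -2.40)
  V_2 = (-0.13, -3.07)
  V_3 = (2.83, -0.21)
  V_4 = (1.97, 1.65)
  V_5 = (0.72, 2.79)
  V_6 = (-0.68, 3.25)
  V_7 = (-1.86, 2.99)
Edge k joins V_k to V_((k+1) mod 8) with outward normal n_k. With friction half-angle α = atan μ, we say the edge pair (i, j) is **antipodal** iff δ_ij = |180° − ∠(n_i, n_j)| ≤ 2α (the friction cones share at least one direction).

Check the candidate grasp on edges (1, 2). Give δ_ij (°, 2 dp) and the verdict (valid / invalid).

α = atan 0.4 = 21.80°;  2α = 43.60°
edge 1: e_1 = (+1.13, -0.67);  n_1 = (-0.5100, -0.8602)
edge 2: e_2 = (+2.96, +2.86);  n_2 = (+0.6949, -0.7192)
∠(n_1, n_2) = 74.68°
δ = |180° − 74.68°| = 105.32°
105.32° > 2α = 43.60°  →  invalid

δ = 105.32°, invalid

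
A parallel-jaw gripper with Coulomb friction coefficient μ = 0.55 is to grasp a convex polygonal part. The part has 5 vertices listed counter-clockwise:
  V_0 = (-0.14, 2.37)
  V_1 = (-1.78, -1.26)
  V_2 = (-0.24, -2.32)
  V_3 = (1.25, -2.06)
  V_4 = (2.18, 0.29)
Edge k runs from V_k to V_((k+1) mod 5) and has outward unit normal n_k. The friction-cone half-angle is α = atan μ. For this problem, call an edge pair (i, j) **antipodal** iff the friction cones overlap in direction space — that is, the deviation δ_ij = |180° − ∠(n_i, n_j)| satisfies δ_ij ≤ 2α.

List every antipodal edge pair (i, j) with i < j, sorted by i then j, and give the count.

count = 4; pairs: (0,2), (0,3), (1,4), (2,4)

α = atan 0.55 = 28.81°;  2α = 57.62°
n_0 = (-0.9113, +0.4117)
n_1 = (-0.5670, -0.8237)
n_2 = (+0.1719, -0.9851)
n_3 = (+0.9298, -0.3680)
n_4 = (+0.6675, +0.7446)
  (0,1): δ = 100.23°  ·
  (0,2): δ = 55.79°  ✓
  (0,3): δ = 2.72°  ✓
  (0,4): δ = 72.44°  ·
  (1,2): δ = 135.56°  ·
  (1,3): δ = 77.05°  ·
  (1,4): δ = 7.34°  ✓
  (2,3): δ = 121.49°  ·
  (2,4): δ = 51.78°  ✓
  (3,4): δ = 110.29°  ·
antipodal pairs: 4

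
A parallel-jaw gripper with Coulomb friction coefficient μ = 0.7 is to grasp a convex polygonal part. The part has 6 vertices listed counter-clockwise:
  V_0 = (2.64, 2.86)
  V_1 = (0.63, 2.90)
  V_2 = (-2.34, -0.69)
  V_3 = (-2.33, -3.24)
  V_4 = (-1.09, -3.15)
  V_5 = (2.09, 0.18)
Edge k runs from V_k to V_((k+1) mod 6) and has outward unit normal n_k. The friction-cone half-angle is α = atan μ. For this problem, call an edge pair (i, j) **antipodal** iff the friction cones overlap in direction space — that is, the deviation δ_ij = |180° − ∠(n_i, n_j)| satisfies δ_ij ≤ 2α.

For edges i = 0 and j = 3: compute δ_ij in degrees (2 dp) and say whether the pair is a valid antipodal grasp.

α = atan 0.7 = 34.99°;  2α = 69.98°
edge 0: e_0 = (-2.01, +0.04);  n_0 = (+0.0199, +0.9998)
edge 3: e_3 = (+1.24, +0.09);  n_3 = (+0.0724, -0.9974)
∠(n_0, n_3) = 174.71°
δ = |180° − 174.71°| = 5.29°
5.29° ≤ 2α = 69.98°  →  valid

δ = 5.29°, valid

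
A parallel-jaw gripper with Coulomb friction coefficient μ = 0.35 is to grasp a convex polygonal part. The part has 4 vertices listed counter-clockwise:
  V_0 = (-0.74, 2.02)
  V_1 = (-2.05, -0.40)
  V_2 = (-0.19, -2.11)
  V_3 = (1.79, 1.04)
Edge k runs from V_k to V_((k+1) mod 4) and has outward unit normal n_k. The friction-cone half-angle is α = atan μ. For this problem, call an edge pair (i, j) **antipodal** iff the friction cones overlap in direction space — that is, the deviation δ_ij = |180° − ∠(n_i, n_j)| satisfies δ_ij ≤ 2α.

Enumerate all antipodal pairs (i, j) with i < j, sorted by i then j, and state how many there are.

count = 2; pairs: (0,2), (1,3)

α = atan 0.35 = 19.29°;  2α = 38.58°
n_0 = (-0.8794, +0.4760)
n_1 = (-0.6768, -0.7362)
n_2 = (+0.8466, -0.5322)
n_3 = (+0.3612, +0.9325)
  (0,1): δ = 104.17°  ·
  (0,2): δ = 3.72°  ✓
  (0,3): δ = 97.25°  ·
  (1,2): δ = 79.56°  ·
  (1,3): δ = 21.42°  ✓
  (2,3): δ = 79.02°  ·
antipodal pairs: 2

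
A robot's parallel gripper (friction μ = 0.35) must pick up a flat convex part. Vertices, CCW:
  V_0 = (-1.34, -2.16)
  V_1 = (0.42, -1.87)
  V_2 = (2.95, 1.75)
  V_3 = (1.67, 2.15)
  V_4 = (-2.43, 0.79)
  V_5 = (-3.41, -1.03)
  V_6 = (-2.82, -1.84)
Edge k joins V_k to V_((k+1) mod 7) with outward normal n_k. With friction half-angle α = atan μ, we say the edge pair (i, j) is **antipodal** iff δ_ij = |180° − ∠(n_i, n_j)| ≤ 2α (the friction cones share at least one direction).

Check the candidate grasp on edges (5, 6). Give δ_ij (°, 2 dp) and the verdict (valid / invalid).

δ = 138.27°, invalid

α = atan 0.35 = 19.29°;  2α = 38.58°
edge 5: e_5 = (+0.59, -0.81);  n_5 = (-0.8083, -0.5888)
edge 6: e_6 = (+1.48, -0.32);  n_6 = (-0.2113, -0.9774)
∠(n_5, n_6) = 41.73°
δ = |180° − 41.73°| = 138.27°
138.27° > 2α = 38.58°  →  invalid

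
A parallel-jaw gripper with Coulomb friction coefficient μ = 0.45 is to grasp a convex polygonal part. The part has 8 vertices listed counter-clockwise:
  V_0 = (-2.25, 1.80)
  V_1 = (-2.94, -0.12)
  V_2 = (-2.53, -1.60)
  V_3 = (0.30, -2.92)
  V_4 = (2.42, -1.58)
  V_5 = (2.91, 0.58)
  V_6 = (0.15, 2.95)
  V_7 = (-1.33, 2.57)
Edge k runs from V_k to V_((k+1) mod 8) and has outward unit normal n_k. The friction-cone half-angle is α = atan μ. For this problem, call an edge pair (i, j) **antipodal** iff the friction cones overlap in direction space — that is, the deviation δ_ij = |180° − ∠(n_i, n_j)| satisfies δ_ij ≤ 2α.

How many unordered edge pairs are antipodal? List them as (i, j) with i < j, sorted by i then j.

α = atan 0.45 = 24.23°;  2α = 48.46°
n_0 = (-0.9411, +0.3382)
n_1 = (-0.9637, -0.2670)
n_2 = (-0.4227, -0.9063)
n_3 = (+0.5343, -0.8453)
n_4 = (+0.9752, -0.2212)
n_5 = (+0.6515, +0.7587)
n_6 = (-0.2487, +0.9686)
n_7 = (-0.6418, +0.7669)
  (0,1): δ = 144.75°  ·
  (0,2): δ = 95.24°  ·
  (0,3): δ = 37.94°  ✓
  (0,4): δ = 6.99°  ✓
  (0,5): δ = 69.11°  ·
  (0,6): δ = 124.17°  ·
  (0,7): δ = 149.70°  ·
  (1,2): δ = 130.49°  ·
  (1,3): δ = 73.19°  ·
  (1,4): δ = 28.27°  ✓
  (1,5): δ = 33.86°  ✓
  (1,6): δ = 88.92°  ·
  (1,7): δ = 114.44°  ·
  (2,3): δ = 122.70°  ·
  (2,4): δ = 77.78°  ·
  (2,5): δ = 15.65°  ✓
  (2,6): δ = 39.41°  ✓
  (2,7): δ = 64.93°  ·
  (3,4): δ = 135.08°  ·
  (3,5): δ = 72.95°  ·
  (3,6): δ = 17.90°  ✓
  (3,7): δ = 7.63°  ✓
  (4,5): δ = 117.87°  ·
  (4,6): δ = 62.82°  ·
  (4,7): δ = 37.29°  ✓
  (5,6): δ = 124.95°  ·
  (5,7): δ = 99.42°  ·
  (6,7): δ = 154.47°  ·
antipodal pairs: 9

count = 9; pairs: (0,3), (0,4), (1,4), (1,5), (2,5), (2,6), (3,6), (3,7), (4,7)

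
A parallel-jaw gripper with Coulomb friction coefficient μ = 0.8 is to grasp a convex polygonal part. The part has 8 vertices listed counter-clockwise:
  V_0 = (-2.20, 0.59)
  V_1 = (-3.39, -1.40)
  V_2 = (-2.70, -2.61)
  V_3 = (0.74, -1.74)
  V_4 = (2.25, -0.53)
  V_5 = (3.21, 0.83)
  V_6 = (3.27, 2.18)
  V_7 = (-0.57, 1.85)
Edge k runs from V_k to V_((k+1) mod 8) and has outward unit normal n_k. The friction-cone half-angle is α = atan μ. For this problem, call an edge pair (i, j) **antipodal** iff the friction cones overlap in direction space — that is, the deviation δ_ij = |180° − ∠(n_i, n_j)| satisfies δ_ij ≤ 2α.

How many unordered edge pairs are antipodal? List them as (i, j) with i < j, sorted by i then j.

count = 14; pairs: (0,2), (0,3), (0,4), (0,5), (1,4), (1,5), (1,6), (2,6), (2,7), (3,6), (3,7), (4,6), (4,7), (5,7)

α = atan 0.8 = 38.66°;  2α = 77.32°
n_0 = (-0.8583, +0.5132)
n_1 = (-0.8687, -0.4954)
n_2 = (+0.2452, -0.9695)
n_3 = (+0.6253, -0.7804)
n_4 = (+0.8170, -0.5767)
n_5 = (+0.9990, -0.0444)
n_6 = (-0.0856, +0.9963)
n_7 = (-0.6116, +0.7912)
  (0,1): δ = 119.43°  ·
  (0,2): δ = 44.93°  ✓
  (0,3): δ = 20.41°  ✓
  (0,4): δ = 4.34°  ✓
  (0,5): δ = 28.33°  ✓
  (0,6): δ = 125.79°  ·
  (0,7): δ = 158.58°  ·
  (1,2): δ = 105.50°  ·
  (1,3): δ = 80.99°  ·
  (1,4): δ = 64.91°  ✓
  (1,5): δ = 32.24°  ✓
  (1,6): δ = 65.22°  ✓
  (1,7): δ = 98.01°  ·
  (2,3): δ = 155.49°  ·
  (2,4): δ = 139.41°  ·
  (2,5): δ = 106.74°  ·
  (2,6): δ = 9.28°  ✓
  (2,7): δ = 23.51°  ✓
  (3,4): δ = 163.92°  ·
  (3,5): δ = 131.25°  ·
  (3,6): δ = 33.79°  ✓
  (3,7): δ = 1.00°  ✓
  (4,5): δ = 147.33°  ·
  (4,6): δ = 49.87°  ✓
  (4,7): δ = 17.08°  ✓
  (5,6): δ = 82.54°  ·
  (5,7): δ = 49.75°  ✓
  (6,7): δ = 147.21°  ·
antipodal pairs: 14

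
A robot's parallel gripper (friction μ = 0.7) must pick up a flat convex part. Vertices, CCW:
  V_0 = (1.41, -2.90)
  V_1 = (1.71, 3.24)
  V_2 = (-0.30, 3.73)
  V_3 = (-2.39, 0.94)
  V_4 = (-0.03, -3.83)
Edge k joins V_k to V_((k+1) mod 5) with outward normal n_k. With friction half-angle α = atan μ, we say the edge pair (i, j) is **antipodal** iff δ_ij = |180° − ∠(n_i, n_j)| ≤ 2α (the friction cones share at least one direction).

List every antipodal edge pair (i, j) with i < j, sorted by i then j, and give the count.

α = atan 0.7 = 34.99°;  2α = 69.98°
n_0 = (+0.9988, -0.0488)
n_1 = (+0.2368, +0.9715)
n_2 = (-0.8003, +0.5995)
n_3 = (-0.8963, -0.4435)
n_4 = (+0.5425, -0.8400)
  (0,1): δ = 100.90°  ·
  (0,2): δ = 34.04°  ✓
  (0,3): δ = 29.12°  ✓
  (0,4): δ = 125.65°  ·
  (1,2): δ = 113.14°  ·
  (1,3): δ = 49.98°  ✓
  (1,4): δ = 46.56°  ✓
  (2,3): δ = 116.84°  ·
  (2,4): δ = 20.31°  ✓
  (3,4): δ = 83.47°  ·
antipodal pairs: 5

count = 5; pairs: (0,2), (0,3), (1,3), (1,4), (2,4)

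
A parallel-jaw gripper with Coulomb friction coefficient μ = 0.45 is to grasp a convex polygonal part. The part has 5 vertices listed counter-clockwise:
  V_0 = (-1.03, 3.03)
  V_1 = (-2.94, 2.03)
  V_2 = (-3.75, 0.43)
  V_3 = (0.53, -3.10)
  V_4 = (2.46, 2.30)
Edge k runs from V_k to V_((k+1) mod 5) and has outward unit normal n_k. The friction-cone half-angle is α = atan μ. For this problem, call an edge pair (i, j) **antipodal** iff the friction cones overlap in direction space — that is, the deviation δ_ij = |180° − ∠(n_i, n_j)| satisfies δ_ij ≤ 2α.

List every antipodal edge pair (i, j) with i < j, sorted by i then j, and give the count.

α = atan 0.45 = 24.23°;  2α = 48.46°
n_0 = (-0.4638, +0.8859)
n_1 = (-0.8922, +0.4517)
n_2 = (-0.6363, -0.7715)
n_3 = (+0.9417, -0.3366)
n_4 = (+0.2047, +0.9788)
  (0,1): δ = 144.49°  ·
  (0,2): δ = 67.15°  ·
  (0,3): δ = 42.70°  ✓
  (0,4): δ = 140.55°  ·
  (1,2): δ = 102.66°  ·
  (1,3): δ = 7.18°  ✓
  (1,4): δ = 105.04°  ·
  (2,3): δ = 70.15°  ·
  (2,4): δ = 27.70°  ✓
  (3,4): δ = 82.15°  ·
antipodal pairs: 3

count = 3; pairs: (0,3), (1,3), (2,4)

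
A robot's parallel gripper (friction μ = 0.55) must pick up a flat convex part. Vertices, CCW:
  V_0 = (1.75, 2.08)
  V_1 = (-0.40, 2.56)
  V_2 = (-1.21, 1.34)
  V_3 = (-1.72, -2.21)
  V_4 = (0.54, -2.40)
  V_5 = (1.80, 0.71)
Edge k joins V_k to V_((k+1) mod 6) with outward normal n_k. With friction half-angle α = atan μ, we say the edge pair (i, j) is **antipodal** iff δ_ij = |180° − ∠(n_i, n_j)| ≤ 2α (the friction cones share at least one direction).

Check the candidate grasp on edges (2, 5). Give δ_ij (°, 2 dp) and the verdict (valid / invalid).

δ = 10.27°, valid

α = atan 0.55 = 28.81°;  2α = 57.62°
edge 2: e_2 = (-0.51, -3.55);  n_2 = (-0.9898, +0.1422)
edge 5: e_5 = (-0.05, +1.37);  n_5 = (+0.9993, +0.0365)
∠(n_2, n_5) = 169.73°
δ = |180° − 169.73°| = 10.27°
10.27° ≤ 2α = 57.62°  →  valid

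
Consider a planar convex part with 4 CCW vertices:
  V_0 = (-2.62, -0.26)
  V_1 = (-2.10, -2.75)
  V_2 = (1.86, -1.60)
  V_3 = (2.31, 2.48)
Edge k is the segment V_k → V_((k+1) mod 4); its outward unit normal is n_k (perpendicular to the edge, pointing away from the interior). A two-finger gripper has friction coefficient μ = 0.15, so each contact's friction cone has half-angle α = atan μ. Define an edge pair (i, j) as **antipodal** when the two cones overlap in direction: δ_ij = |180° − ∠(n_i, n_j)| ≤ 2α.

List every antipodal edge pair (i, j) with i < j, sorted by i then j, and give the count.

α = atan 0.15 = 8.53°;  2α = 17.06°
n_0 = (-0.9789, -0.2044)
n_1 = (+0.2789, -0.9603)
n_2 = (+0.9940, -0.1096)
n_3 = (-0.4858, +0.8741)
  (0,1): δ = 85.60°  ·
  (0,2): δ = 18.09°  ·
  (0,3): δ = 107.27°  ·
  (1,2): δ = 112.49°  ·
  (1,3): δ = 12.87°  ✓
  (2,3): δ = 54.64°  ·
antipodal pairs: 1

count = 1; pairs: (1,3)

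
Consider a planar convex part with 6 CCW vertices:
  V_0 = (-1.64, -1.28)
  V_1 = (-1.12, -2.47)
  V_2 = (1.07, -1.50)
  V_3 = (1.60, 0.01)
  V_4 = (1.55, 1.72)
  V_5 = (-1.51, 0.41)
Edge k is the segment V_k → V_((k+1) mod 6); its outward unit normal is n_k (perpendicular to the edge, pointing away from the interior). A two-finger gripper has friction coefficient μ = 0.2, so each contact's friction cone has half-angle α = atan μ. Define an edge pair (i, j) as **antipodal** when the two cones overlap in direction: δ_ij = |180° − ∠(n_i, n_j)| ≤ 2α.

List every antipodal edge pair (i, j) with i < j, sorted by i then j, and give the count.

count = 4; pairs: (0,3), (1,4), (2,5), (3,5)

α = atan 0.2 = 11.31°;  2α = 22.62°
n_0 = (-0.9163, -0.4004)
n_1 = (+0.4050, -0.9143)
n_2 = (+0.9436, -0.3312)
n_3 = (+0.9996, +0.0292)
n_4 = (-0.3936, +0.9193)
n_5 = (-0.9971, +0.0767)
  (0,1): δ = 89.71°  ·
  (0,2): δ = 42.94°  ·
  (0,3): δ = 21.93°  ✓
  (0,4): δ = 89.57°  ·
  (0,5): δ = 152.00°  ·
  (1,2): δ = 133.23°  ·
  (1,3): δ = 112.21°  ·
  (1,4): δ = 0.71°  ✓
  (1,5): δ = 61.71°  ·
  (2,3): δ = 158.98°  ·
  (2,4): δ = 47.48°  ·
  (2,5): δ = 14.94°  ✓
  (3,4): δ = 68.50°  ·
  (3,5): δ = 6.07°  ✓
  (4,5): δ = 117.57°  ·
antipodal pairs: 4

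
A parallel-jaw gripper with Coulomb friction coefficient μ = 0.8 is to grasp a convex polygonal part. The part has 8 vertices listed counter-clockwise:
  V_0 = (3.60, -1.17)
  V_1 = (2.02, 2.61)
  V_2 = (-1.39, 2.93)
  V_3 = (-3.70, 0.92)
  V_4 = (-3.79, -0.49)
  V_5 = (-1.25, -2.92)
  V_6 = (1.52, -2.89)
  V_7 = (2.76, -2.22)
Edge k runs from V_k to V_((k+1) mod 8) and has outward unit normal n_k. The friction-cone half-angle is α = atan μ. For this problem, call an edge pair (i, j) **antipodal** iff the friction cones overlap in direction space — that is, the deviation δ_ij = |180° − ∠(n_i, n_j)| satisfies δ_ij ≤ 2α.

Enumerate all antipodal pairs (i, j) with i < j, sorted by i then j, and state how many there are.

count = 13; pairs: (0,2), (0,3), (0,4), (0,5), (1,4), (1,5), (1,6), (1,7), (2,5), (2,6), (2,7), (3,6), (3,7)

α = atan 0.8 = 38.66°;  2α = 77.32°
n_0 = (+0.9226, +0.3857)
n_1 = (+0.0934, +0.9956)
n_2 = (-0.6564, +0.7544)
n_3 = (-0.9980, +0.0637)
n_4 = (-0.6913, -0.7226)
n_5 = (+0.0108, -0.9999)
n_6 = (+0.4754, -0.8798)
n_7 = (+0.7809, -0.6247)
  (0,1): δ = 118.05°  ·
  (0,2): δ = 71.66°  ✓
  (0,3): δ = 26.34°  ✓
  (0,4): δ = 23.58°  ✓
  (0,5): δ = 67.94°  ✓
  (0,6): δ = 95.70°  ·
  (0,7): δ = 118.66°  ·
  (1,2): δ = 133.61°  ·
  (1,3): δ = 88.29°  ·
  (1,4): δ = 38.37°  ✓
  (1,5): δ = 5.98°  ✓
  (1,6): δ = 33.74°  ✓
  (1,7): δ = 56.70°  ✓
  (2,3): δ = 134.68°  ·
  (2,4): δ = 84.76°  ·
  (2,5): δ = 40.41°  ✓
  (2,6): δ = 12.64°  ✓
  (2,7): δ = 10.31°  ✓
  (3,4): δ = 130.08°  ·
  (3,5): δ = 85.73°  ·
  (3,6): δ = 57.96°  ✓
  (3,7): δ = 35.01°  ✓
  (4,5): δ = 135.65°  ·
  (4,6): δ = 107.88°  ·
  (4,7): δ = 84.93°  ·
  (5,6): δ = 152.24°  ·
  (5,7): δ = 129.28°  ·
  (6,7): δ = 157.04°  ·
antipodal pairs: 13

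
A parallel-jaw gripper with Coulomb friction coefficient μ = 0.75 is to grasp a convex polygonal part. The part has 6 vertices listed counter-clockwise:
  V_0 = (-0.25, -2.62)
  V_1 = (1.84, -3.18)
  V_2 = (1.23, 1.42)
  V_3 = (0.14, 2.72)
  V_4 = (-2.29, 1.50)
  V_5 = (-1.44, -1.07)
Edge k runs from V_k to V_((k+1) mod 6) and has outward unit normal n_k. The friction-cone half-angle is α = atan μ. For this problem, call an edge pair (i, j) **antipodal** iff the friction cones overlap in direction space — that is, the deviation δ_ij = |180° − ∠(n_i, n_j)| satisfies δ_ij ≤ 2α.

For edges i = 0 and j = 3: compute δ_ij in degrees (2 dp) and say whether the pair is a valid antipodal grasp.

δ = 41.66°, valid

α = atan 0.75 = 36.87°;  2α = 73.74°
edge 0: e_0 = (+2.09, -0.56);  n_0 = (-0.2588, -0.9659)
edge 3: e_3 = (-2.43, -1.22);  n_3 = (-0.4487, +0.8937)
∠(n_0, n_3) = 138.34°
δ = |180° − 138.34°| = 41.66°
41.66° ≤ 2α = 73.74°  →  valid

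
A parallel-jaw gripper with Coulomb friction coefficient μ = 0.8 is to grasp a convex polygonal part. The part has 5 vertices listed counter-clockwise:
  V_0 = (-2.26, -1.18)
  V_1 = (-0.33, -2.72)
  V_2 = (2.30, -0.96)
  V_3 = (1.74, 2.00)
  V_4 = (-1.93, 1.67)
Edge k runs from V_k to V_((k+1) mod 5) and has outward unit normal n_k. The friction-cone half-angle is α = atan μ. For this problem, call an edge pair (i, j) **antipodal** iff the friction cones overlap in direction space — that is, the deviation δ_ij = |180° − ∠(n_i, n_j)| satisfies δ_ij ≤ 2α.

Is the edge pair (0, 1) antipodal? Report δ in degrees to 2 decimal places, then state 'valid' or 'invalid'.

α = atan 0.8 = 38.66°;  2α = 77.32°
edge 0: e_0 = (+1.93, -1.54);  n_0 = (-0.6237, -0.7817)
edge 1: e_1 = (+2.63, +1.76);  n_1 = (+0.5562, -0.8311)
∠(n_0, n_1) = 72.38°
δ = |180° − 72.38°| = 107.62°
107.62° > 2α = 77.32°  →  invalid

δ = 107.62°, invalid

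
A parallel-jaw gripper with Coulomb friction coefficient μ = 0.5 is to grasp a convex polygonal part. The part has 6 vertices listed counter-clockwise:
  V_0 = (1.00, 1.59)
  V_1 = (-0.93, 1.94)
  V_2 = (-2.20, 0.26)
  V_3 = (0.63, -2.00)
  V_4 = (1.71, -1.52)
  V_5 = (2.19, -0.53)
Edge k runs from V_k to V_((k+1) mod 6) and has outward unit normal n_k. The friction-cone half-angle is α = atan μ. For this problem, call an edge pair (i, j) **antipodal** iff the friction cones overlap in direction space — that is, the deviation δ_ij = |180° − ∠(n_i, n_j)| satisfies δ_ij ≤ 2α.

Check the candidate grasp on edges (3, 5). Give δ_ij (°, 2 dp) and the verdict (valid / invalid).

δ = 84.66°, invalid

α = atan 0.5 = 26.57°;  2α = 53.13°
edge 3: e_3 = (+1.08, +0.48);  n_3 = (+0.4061, -0.9138)
edge 5: e_5 = (-1.19, +2.12);  n_5 = (+0.8720, +0.4895)
∠(n_3, n_5) = 95.34°
δ = |180° − 95.34°| = 84.66°
84.66° > 2α = 53.13°  →  invalid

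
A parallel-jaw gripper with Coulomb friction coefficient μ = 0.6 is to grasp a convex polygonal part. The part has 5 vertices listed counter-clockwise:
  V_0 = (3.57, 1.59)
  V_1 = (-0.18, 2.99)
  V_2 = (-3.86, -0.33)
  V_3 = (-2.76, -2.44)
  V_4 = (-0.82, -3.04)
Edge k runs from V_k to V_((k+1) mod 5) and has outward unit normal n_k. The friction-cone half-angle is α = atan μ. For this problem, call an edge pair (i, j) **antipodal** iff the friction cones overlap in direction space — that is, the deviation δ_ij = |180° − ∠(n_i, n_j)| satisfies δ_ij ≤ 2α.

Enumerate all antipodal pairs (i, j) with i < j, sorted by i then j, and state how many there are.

α = atan 0.6 = 30.96°;  2α = 61.93°
n_0 = (+0.3498, +0.9368)
n_1 = (-0.6699, +0.7425)
n_2 = (-0.8867, -0.4623)
n_3 = (-0.2955, -0.9554)
n_4 = (+0.7257, -0.6880)
  (0,1): δ = 117.47°  ·
  (0,2): δ = 41.99°  ✓
  (0,3): δ = 3.29°  ✓
  (0,4): δ = 67.00°  ·
  (1,2): δ = 104.52°  ·
  (1,3): δ = 59.24°  ✓
  (1,4): δ = 4.47°  ✓
  (2,3): δ = 134.72°  ·
  (2,4): δ = 71.01°  ·
  (3,4): δ = 116.29°  ·
antipodal pairs: 4

count = 4; pairs: (0,2), (0,3), (1,3), (1,4)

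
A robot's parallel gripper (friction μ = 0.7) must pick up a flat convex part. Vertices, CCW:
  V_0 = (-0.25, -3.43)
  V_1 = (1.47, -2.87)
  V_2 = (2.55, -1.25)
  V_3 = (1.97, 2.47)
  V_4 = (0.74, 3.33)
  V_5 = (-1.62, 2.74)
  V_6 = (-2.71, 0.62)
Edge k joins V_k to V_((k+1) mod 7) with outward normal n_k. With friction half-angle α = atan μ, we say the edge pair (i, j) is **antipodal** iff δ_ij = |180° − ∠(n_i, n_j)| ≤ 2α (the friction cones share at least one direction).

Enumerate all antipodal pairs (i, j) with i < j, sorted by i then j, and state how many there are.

count = 9; pairs: (0,3), (0,4), (0,5), (1,4), (1,5), (1,6), (2,5), (2,6), (3,6)

α = atan 0.7 = 34.99°;  2α = 69.98°
n_0 = (+0.3096, -0.9509)
n_1 = (+0.8321, -0.5547)
n_2 = (+0.9881, +0.1541)
n_3 = (+0.5730, +0.8195)
n_4 = (-0.2425, +0.9701)
n_5 = (-0.8893, +0.4573)
n_6 = (-0.8547, -0.5191)
  (0,1): δ = 141.72°  ·
  (0,2): δ = 99.17°  ·
  (0,3): δ = 53.00°  ✓
  (0,4): δ = 4.00°  ✓
  (0,5): δ = 44.76°  ✓
  (0,6): δ = 103.24°  ·
  (1,2): δ = 137.45°  ·
  (1,3): δ = 91.27°  ·
  (1,4): δ = 42.27°  ✓
  (1,5): δ = 6.48°  ✓
  (1,6): δ = 64.96°  ✓
  (2,3): δ = 133.82°  ·
  (2,4): δ = 84.83°  ·
  (2,5): δ = 36.07°  ✓
  (2,6): δ = 22.41°  ✓
  (3,4): δ = 131.00°  ·
  (3,5): δ = 82.25°  ·
  (3,6): δ = 23.76°  ✓
  (4,5): δ = 131.25°  ·
  (4,6): δ = 72.76°  ·
  (5,6): δ = 121.52°  ·
antipodal pairs: 9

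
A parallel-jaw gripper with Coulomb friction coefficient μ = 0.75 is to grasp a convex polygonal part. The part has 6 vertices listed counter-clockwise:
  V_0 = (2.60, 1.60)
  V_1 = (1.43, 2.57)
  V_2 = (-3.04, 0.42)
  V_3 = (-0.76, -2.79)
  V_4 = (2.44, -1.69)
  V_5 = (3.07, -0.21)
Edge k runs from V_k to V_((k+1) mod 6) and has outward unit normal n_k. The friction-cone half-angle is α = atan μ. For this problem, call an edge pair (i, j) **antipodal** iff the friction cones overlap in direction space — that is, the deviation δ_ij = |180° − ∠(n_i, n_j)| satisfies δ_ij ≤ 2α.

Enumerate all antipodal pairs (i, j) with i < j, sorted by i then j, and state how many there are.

count = 6; pairs: (0,2), (0,3), (1,3), (1,4), (2,4), (2,5)

α = atan 0.75 = 36.87°;  2α = 73.74°
n_0 = (+0.6382, +0.7698)
n_1 = (-0.4335, +0.9012)
n_2 = (-0.8153, -0.5791)
n_3 = (+0.3251, -0.9457)
n_4 = (+0.9201, -0.3917)
n_5 = (+0.9679, +0.2513)
  (0,1): δ = 114.65°  ·
  (0,2): δ = 14.95°  ✓
  (0,3): δ = 58.63°  ✓
  (0,4): δ = 106.60°  ·
  (0,5): δ = 144.22°  ·
  (1,2): δ = 80.30°  ·
  (1,3): δ = 6.72°  ✓
  (1,4): δ = 41.25°  ✓
  (1,5): δ = 78.87°  ·
  (2,3): δ = 106.42°  ·
  (2,4): δ = 58.44°  ✓
  (2,5): δ = 20.83°  ✓
  (3,4): δ = 132.03°  ·
  (3,5): δ = 94.41°  ·
  (4,5): δ = 142.39°  ·
antipodal pairs: 6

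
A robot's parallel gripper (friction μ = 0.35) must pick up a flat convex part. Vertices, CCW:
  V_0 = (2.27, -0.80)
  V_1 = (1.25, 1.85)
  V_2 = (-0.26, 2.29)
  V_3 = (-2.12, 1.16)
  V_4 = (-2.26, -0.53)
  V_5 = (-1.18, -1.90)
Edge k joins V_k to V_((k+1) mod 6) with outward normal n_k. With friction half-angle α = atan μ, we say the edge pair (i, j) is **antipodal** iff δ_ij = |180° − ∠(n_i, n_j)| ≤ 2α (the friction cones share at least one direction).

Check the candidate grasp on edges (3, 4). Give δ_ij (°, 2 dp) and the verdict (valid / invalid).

δ = 137.01°, invalid

α = atan 0.35 = 19.29°;  2α = 38.58°
edge 3: e_3 = (-0.14, -1.69);  n_3 = (-0.9966, +0.0826)
edge 4: e_4 = (+1.08, -1.37);  n_4 = (-0.7853, -0.6191)
∠(n_3, n_4) = 42.99°
δ = |180° − 42.99°| = 137.01°
137.01° > 2α = 38.58°  →  invalid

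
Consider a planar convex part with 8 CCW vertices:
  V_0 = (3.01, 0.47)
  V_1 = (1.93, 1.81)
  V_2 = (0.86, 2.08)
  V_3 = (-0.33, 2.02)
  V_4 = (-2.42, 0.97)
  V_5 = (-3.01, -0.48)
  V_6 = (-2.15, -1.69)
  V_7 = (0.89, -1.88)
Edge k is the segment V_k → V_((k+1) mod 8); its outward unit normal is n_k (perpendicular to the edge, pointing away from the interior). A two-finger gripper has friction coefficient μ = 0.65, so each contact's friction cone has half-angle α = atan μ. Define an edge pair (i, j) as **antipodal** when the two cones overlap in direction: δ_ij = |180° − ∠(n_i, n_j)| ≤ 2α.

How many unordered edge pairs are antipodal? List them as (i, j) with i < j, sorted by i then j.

count = 12; pairs: (0,4), (0,5), (0,6), (1,5), (1,6), (1,7), (2,5), (2,6), (2,7), (3,6), (3,7), (4,7)

α = atan 0.65 = 33.02°;  2α = 66.05°
n_0 = (+0.7786, +0.6275)
n_1 = (+0.2447, +0.9696)
n_2 = (-0.0504, +0.9987)
n_3 = (-0.4489, +0.8936)
n_4 = (-0.9263, +0.3769)
n_5 = (-0.8151, -0.5793)
n_6 = (-0.0624, -0.9981)
n_7 = (+0.7425, -0.6698)
  (0,1): δ = 143.03°  ·
  (0,2): δ = 125.98°  ·
  (0,3): δ = 102.19°  ·
  (0,4): δ = 61.01°  ✓
  (0,5): δ = 3.46°  ✓
  (0,6): δ = 47.56°  ✓
  (0,7): δ = 99.08°  ·
  (1,2): δ = 162.95°  ·
  (1,3): δ = 139.16°  ·
  (1,4): δ = 97.98°  ·
  (1,5): δ = 40.43°  ✓
  (1,6): δ = 10.59°  ✓
  (1,7): δ = 62.11°  ✓
  (2,3): δ = 156.21°  ·
  (2,4): δ = 115.03°  ·
  (2,5): δ = 57.48°  ✓
  (2,6): δ = 6.46°  ✓
  (2,7): δ = 45.06°  ✓
  (3,4): δ = 138.82°  ·
  (3,5): δ = 81.27°  ·
  (3,6): δ = 30.25°  ✓
  (3,7): δ = 21.27°  ✓
  (4,5): δ = 122.46°  ·
  (4,6): δ = 71.44°  ·
  (4,7): δ = 19.91°  ✓
  (5,6): δ = 128.98°  ·
  (5,7): δ = 77.46°  ·
  (6,7): δ = 128.48°  ·
antipodal pairs: 12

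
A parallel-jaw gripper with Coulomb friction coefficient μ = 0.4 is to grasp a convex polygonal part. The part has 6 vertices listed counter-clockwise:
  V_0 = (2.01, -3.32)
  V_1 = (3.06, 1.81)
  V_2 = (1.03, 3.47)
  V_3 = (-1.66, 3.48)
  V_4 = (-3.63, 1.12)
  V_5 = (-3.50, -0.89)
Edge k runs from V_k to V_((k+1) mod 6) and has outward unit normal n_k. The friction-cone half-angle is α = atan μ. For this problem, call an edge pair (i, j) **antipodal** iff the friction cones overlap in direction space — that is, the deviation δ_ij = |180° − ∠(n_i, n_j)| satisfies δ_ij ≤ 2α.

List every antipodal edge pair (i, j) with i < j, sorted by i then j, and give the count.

α = atan 0.4 = 21.80°;  2α = 43.60°
n_0 = (+0.9797, -0.2005)
n_1 = (+0.6330, +0.7741)
n_2 = (+0.0037, +1.0000)
n_3 = (-0.7677, +0.6408)
n_4 = (-0.9979, -0.0645)
n_5 = (-0.4035, -0.9150)
  (0,1): δ = 117.71°  ·
  (0,2): δ = 78.65°  ·
  (0,3): δ = 28.29°  ✓
  (0,4): δ = 15.27°  ✓
  (0,5): δ = 77.77°  ·
  (1,2): δ = 140.94°  ·
  (1,3): δ = 90.58°  ·
  (1,4): δ = 47.03°  ·
  (1,5): δ = 15.48°  ✓
  (2,3): δ = 129.64°  ·
  (2,4): δ = 86.09°  ·
  (2,5): δ = 23.59°  ✓
  (3,4): δ = 136.45°  ·
  (3,5): δ = 73.94°  ·
  (4,5): δ = 117.50°  ·
antipodal pairs: 4

count = 4; pairs: (0,3), (0,4), (1,5), (2,5)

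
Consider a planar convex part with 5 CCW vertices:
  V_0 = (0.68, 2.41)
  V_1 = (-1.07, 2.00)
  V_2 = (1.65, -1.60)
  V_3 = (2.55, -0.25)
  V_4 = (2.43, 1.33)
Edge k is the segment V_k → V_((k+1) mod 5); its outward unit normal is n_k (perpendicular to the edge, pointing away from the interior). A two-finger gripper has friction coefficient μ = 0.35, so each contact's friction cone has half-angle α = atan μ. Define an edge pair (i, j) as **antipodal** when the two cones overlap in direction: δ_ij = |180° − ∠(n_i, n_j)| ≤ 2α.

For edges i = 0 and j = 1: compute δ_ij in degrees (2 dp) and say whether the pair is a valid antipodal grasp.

δ = 66.11°, invalid

α = atan 0.35 = 19.29°;  2α = 38.58°
edge 0: e_0 = (-1.75, -0.41);  n_0 = (-0.2281, +0.9736)
edge 1: e_1 = (+2.72, -3.60);  n_1 = (-0.7979, -0.6028)
∠(n_0, n_1) = 113.89°
δ = |180° − 113.89°| = 66.11°
66.11° > 2α = 38.58°  →  invalid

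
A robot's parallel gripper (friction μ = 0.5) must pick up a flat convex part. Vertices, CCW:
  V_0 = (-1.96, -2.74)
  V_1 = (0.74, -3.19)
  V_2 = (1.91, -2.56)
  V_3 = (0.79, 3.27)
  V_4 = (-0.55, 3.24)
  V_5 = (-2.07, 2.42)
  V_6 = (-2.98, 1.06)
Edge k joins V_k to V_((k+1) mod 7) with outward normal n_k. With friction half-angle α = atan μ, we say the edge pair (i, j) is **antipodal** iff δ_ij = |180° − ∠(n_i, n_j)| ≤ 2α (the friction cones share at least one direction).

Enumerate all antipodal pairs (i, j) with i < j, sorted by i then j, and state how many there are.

count = 7; pairs: (0,3), (0,4), (1,3), (1,4), (1,5), (2,5), (2,6)

α = atan 0.5 = 26.57°;  2α = 53.13°
n_0 = (-0.1644, -0.9864)
n_1 = (+0.4741, -0.8805)
n_2 = (+0.9820, +0.1887)
n_3 = (-0.0224, +0.9997)
n_4 = (-0.4748, +0.8801)
n_5 = (-0.8311, +0.5561)
n_6 = (-0.9658, -0.2592)
  (0,1): δ = 142.24°  ·
  (0,2): δ = 69.66°  ·
  (0,3): δ = 10.74°  ✓
  (0,4): δ = 37.81°  ✓
  (0,5): δ = 65.68°  ·
  (0,6): δ = 114.49°  ·
  (1,2): δ = 107.43°  ·
  (1,3): δ = 27.02°  ✓
  (1,4): δ = 0.04°  ✓
  (1,5): δ = 27.91°  ✓
  (1,6): δ = 76.72°  ·
  (2,3): δ = 99.59°  ·
  (2,4): δ = 72.53°  ·
  (2,5): δ = 44.66°  ✓
  (2,6): δ = 4.15°  ✓
  (3,4): δ = 152.94°  ·
  (3,5): δ = 125.07°  ·
  (3,6): δ = 76.26°  ·
  (4,5): δ = 152.13°  ·
  (4,6): δ = 103.32°  ·
  (5,6): δ = 131.19°  ·
antipodal pairs: 7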